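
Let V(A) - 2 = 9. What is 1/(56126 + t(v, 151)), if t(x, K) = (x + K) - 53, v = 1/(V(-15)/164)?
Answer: 11/618628 ≈ 1.7781e-5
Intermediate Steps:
V(A) = 11 (V(A) = 2 + 9 = 11)
v = 164/11 (v = 1/(11/164) = 164/11 ≈ 14.909)
t(x, K) = -53 + K + x (t(x, K) = (K + x) - 53 = -53 + K + x)
1/(56126 + t(v, 151)) = 1/(56126 + (-53 + 151 + 164/11)) = 1/(56126 + 1242/11) = 1/(618628/11) = 11/618628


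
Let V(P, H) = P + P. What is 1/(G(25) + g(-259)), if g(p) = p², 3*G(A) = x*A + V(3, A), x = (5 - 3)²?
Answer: 3/201349 ≈ 1.4900e-5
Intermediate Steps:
x = 4 (x = 2² = 4)
V(P, H) = 2*P
G(A) = 2 + 4*A/3 (G(A) = (4*A + 2*3)/3 = (4*A + 6)/3 = (6 + 4*A)/3 = 2 + 4*A/3)
1/(G(25) + g(-259)) = 1/((2 + (4/3)*25) + (-259)²) = 1/((2 + 100/3) + 67081) = 1/(106/3 + 67081) = 1/(201349/3) = 3/201349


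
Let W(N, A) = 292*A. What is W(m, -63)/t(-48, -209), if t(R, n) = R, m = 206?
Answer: 1533/4 ≈ 383.25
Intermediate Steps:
W(m, -63)/t(-48, -209) = (292*(-63))/(-48) = -18396*(-1/48) = 1533/4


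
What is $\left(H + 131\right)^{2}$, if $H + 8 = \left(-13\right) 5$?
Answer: $3364$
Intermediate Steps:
$H = -73$ ($H = -8 - 65 = -73$)
$\left(H + 131\right)^{2} = \left(-73 + 131\right)^{2} = 58^{2} = 3364$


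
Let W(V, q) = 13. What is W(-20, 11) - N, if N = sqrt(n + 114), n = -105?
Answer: 10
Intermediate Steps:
N = 3 (N = sqrt(-105 + 114) = sqrt(9) = 3)
W(-20, 11) - N = 13 - 1*3 = 13 - 3 = 10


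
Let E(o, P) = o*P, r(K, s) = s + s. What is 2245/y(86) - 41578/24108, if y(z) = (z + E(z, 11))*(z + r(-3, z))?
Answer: -918022459/534908304 ≈ -1.7162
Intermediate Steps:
r(K, s) = 2*s
E(o, P) = P*o
y(z) = 36*z² (y(z) = (z + 11*z)*(z + 2*z) = (12*z)*(3*z) = 36*z²)
2245/y(86) - 41578/24108 = 2245/((36*86²)) - 41578/24108 = 2245/((36*7396)) - 41578*1/24108 = 2245/266256 - 20789/12054 = -918022459/534908304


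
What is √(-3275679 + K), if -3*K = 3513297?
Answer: I*√4446778 ≈ 2108.7*I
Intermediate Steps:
K = -1171099 (K = -⅓*3513297 = -1171099)
√(-3275679 + K) = √(-3275679 - 1171099) = √(-4446778) = I*√4446778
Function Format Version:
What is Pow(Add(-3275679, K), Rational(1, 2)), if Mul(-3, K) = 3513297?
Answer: Mul(I, Pow(4446778, Rational(1, 2))) ≈ Mul(2108.7, I)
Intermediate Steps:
K = -1171099 (K = Mul(Rational(-1, 3), 3513297) = -1171099)
Pow(Add(-3275679, K), Rational(1, 2)) = Pow(Add(-3275679, -1171099), Rational(1, 2)) = Pow(-4446778, Rational(1, 2)) = Mul(I, Pow(4446778, Rational(1, 2)))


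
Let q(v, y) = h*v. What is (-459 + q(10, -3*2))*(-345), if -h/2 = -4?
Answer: 130755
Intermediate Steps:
h = 8 (h = -2*(-4) = 8)
q(v, y) = 8*v
(-459 + q(10, -3*2))*(-345) = (-459 + 8*10)*(-345) = (-459 + 80)*(-345) = -379*(-345) = 130755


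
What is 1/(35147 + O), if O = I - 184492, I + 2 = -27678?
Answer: -1/177025 ≈ -5.6489e-6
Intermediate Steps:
I = -27680 (I = -2 - 27678 = -27680)
O = -212172 (O = -27680 - 184492 = -212172)
1/(35147 + O) = 1/(35147 - 212172) = 1/(-177025) = -1/177025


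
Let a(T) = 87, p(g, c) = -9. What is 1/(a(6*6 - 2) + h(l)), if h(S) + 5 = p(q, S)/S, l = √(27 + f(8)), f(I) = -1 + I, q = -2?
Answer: 2788/228535 + 9*√34/228535 ≈ 0.012429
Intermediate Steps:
l = √34 (l = √(27 + (-1 + 8)) = √(27 + 7) = √34 ≈ 5.8309)
h(S) = -5 - 9/S
1/(a(6*6 - 2) + h(l)) = 1/(87 + (-5 - 9*√34/34)) = 1/(82 - 9*√34/34)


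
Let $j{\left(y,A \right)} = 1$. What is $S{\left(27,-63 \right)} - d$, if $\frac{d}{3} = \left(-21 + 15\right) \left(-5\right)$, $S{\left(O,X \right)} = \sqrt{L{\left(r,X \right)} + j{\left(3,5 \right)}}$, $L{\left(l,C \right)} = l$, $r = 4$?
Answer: $-90 + \sqrt{5} \approx -87.764$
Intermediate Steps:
$S{\left(O,X \right)} = \sqrt{5}$ ($S{\left(O,X \right)} = \sqrt{4 + 1} = \sqrt{5}$)
$d = 90$ ($d = 3 \left(-21 + 15\right) \left(-5\right) = 3 \left(\left(-6\right) \left(-5\right)\right) = 3 \cdot 30 = 90$)
$S{\left(27,-63 \right)} - d = \sqrt{5} - 90 = -90 + \sqrt{5}$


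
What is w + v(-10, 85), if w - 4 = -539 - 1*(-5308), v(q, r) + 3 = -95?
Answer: 4675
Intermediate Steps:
v(q, r) = -98 (v(q, r) = -3 - 95 = -98)
w = 4773 (w = 4 + (-539 - 1*(-5308)) = 4 + (-539 + 5308) = 4 + 4769 = 4773)
w + v(-10, 85) = 4773 - 98 = 4675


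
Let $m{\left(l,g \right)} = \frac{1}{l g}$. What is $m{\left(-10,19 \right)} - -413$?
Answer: $\frac{78469}{190} \approx 412.99$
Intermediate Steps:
$m{\left(l,g \right)} = \frac{1}{g l}$
$m{\left(-10,19 \right)} - -413 = \frac{1}{19 \left(-10\right)} - -413 = \frac{1}{19} \left(- \frac{1}{10}\right) + 413 = - \frac{1}{190} + 413 = \frac{78469}{190}$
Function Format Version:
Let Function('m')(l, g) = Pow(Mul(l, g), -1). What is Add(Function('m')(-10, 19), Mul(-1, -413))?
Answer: Rational(78469, 190) ≈ 412.99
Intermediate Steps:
Function('m')(l, g) = Mul(Pow(g, -1), Pow(l, -1)) (Function('m')(l, g) = Pow(Mul(g, l), -1) = Mul(Pow(g, -1), Pow(l, -1)))
Add(Function('m')(-10, 19), Mul(-1, -413)) = Add(Mul(Pow(19, -1), Pow(-10, -1)), Mul(-1, -413)) = Add(Mul(Rational(1, 19), Rational(-1, 10)), 413) = Add(Rational(-1, 190), 413) = Rational(78469, 190)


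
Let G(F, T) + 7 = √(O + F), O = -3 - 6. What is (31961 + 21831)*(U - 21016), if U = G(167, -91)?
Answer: -1130869216 + 53792*√158 ≈ -1.1302e+9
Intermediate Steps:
O = -9
G(F, T) = -7 + √(-9 + F)
U = -7 + √158 (U = -7 + √(-9 + 167) = -7 + √158 ≈ 5.5698)
(31961 + 21831)*(U - 21016) = (31961 + 21831)*((-7 + √158) - 21016) = 53792*(-21023 + √158) = -1130869216 + 53792*√158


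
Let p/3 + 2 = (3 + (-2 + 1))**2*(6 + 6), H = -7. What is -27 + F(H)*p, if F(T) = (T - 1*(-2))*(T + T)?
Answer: 9633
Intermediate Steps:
F(T) = 2*T*(2 + T) (F(T) = (T + 2)*(2*T) = (2 + T)*(2*T) = 2*T*(2 + T))
p = 138 (p = -6 + 3*((3 + (-2 + 1))**2*(6 + 6)) = -6 + 3*((3 - 1)**2*12) = -6 + 3*(2**2*12) = -6 + 3*(4*12) = -6 + 3*48 = -6 + 144 = 138)
-27 + F(H)*p = -27 + (2*(-7)*(2 - 7))*138 = -27 + (2*(-7)*(-5))*138 = -27 + 70*138 = -27 + 9660 = 9633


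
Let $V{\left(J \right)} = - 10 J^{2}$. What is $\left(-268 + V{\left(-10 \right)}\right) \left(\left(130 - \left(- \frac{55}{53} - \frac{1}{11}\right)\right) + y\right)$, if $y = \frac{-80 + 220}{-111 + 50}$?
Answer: $- \frac{5809605744}{35563} \approx -1.6336 \cdot 10^{5}$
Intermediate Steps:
$y = - \frac{140}{61}$ ($y = \frac{140}{-61} = 140 \left(- \frac{1}{61}\right) = - \frac{140}{61} \approx -2.2951$)
$\left(-268 + V{\left(-10 \right)}\right) \left(\left(130 - \left(- \frac{55}{53} - \frac{1}{11}\right)\right) + y\right) = \left(-268 - 10 \left(-10\right)^{2}\right) \left(\left(130 - \left(- \frac{55}{53} - \frac{1}{11}\right)\right) - \frac{140}{61}\right) = \left(-268 - 1000\right) \left(\left(130 - - \frac{658}{583}\right) - \frac{140}{61}\right) = \left(-268 - 1000\right) \left(\left(130 + \left(\frac{55}{53} + \frac{1}{11}\right)\right) - \frac{140}{61}\right) = - 1268 \left(\left(130 + \frac{658}{583}\right) - \frac{140}{61}\right) = - 1268 \left(\frac{76448}{583} - \frac{140}{61}\right) = \left(-1268\right) \frac{4581708}{35563} = - \frac{5809605744}{35563}$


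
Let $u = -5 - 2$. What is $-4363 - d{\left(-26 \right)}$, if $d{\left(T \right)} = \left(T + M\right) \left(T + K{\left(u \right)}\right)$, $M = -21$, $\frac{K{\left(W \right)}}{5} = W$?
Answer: $-7230$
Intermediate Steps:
$u = -7$ ($u = -5 - 2 = -7$)
$K{\left(W \right)} = 5 W$
$d{\left(T \right)} = \left(-35 + T\right) \left(-21 + T\right)$ ($d{\left(T \right)} = \left(T - 21\right) \left(T + 5 \left(-7\right)\right) = \left(-21 + T\right) \left(T - 35\right) = \left(-21 + T\right) \left(-35 + T\right) = \left(-35 + T\right) \left(-21 + T\right)$)
$-4363 - d{\left(-26 \right)} = -4363 - \left(735 + \left(-26\right)^{2} - -1456\right) = -4363 - \left(735 + 676 + 1456\right) = -4363 - 2867 = -7230$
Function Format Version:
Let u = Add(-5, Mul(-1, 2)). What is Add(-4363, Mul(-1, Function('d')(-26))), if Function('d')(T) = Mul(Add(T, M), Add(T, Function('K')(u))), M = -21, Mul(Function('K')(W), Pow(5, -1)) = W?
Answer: -7230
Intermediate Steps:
u = -7 (u = Add(-5, -2) = -7)
Function('K')(W) = Mul(5, W)
Function('d')(T) = Mul(Add(-35, T), Add(-21, T)) (Function('d')(T) = Mul(Add(T, -21), Add(T, Mul(5, -7))) = Mul(Add(-21, T), Add(T, -35)) = Mul(Add(-21, T), Add(-35, T)) = Mul(Add(-35, T), Add(-21, T)))
Add(-4363, Mul(-1, Function('d')(-26))) = Add(-4363, Mul(-1, Add(735, Pow(-26, 2), Mul(-56, -26)))) = Add(-4363, Mul(-1, Add(735, 676, 1456))) = Add(-4363, Mul(-1, 2867)) = Add(-4363, -2867) = -7230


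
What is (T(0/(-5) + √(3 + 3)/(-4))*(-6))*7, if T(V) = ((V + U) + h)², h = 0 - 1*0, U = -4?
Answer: -2751/4 - 84*√6 ≈ -893.51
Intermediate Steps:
h = 0 (h = 0 + 0 = 0)
T(V) = (-4 + V)² (T(V) = ((V - 4) + 0)² = ((-4 + V) + 0)² = (-4 + V)²)
(T(0/(-5) + √(3 + 3)/(-4))*(-6))*7 = ((-4 + (0/(-5) + √(3 + 3)/(-4)))²*(-6))*7 = ((-4 + (0*(-⅕) + √6*(-¼)))²*(-6))*7 = ((-4 + (0 - √6/4))²*(-6))*7 = ((-4 - √6/4)²*(-6))*7 = -6*(-4 - √6/4)²*7 = -42*(-4 - √6/4)²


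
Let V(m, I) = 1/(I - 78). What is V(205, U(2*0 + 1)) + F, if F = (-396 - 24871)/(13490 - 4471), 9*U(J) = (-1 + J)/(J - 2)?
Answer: -1979845/703482 ≈ -2.8144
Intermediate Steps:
U(J) = (-1 + J)/(9*(-2 + J)) (U(J) = ((-1 + J)/(J - 2))/9 = ((-1 + J)/(-2 + J))/9 = (-1 + J)/(9*(-2 + J)))
V(m, I) = 1/(-78 + I)
F = -25267/9019 ≈ -2.8015
V(205, U(2*0 + 1)) + F = 1/(-78 + (-1 + (2*0 + 1))/(9*(-2 + (2*0 + 1)))) - 25267/9019 = 1/(-78 + (-1 + (0 + 1))/(9*(-2 + (0 + 1)))) - 25267/9019 = 1/(-78 + (-1 + 1)/(9*(-2 + 1))) - 25267/9019 = 1/(-78 + (⅑)*0/(-1)) - 25267/9019 = 1/(-78 + (⅑)*(-1)*0) - 25267/9019 = 1/(-78 + 0) - 25267/9019 = 1/(-78) - 25267/9019 = -1/78 - 25267/9019 = -1979845/703482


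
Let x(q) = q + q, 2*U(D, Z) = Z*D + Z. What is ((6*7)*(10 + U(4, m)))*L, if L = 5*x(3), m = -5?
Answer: -3150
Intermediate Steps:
U(D, Z) = Z/2 + D*Z/2 (U(D, Z) = (Z*D + Z)/2 = (D*Z + Z)/2 = (Z + D*Z)/2 = Z/2 + D*Z/2)
x(q) = 2*q
L = 30 (L = 5*(2*3) = 5*6 = 30)
((6*7)*(10 + U(4, m)))*L = ((6*7)*(10 + (1/2)*(-5)*(1 + 4)))*30 = (42*(10 + (1/2)*(-5)*5))*30 = (42*(10 - 25/2))*30 = (42*(-5/2))*30 = -105*30 = -3150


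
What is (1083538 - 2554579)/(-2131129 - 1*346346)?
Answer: 1143/1925 ≈ 0.59377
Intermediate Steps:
(1083538 - 2554579)/(-2131129 - 1*346346) = -1471041/(-2131129 - 346346) = -1471041/(-2477475) = -1471041*(-1/2477475) = 1143/1925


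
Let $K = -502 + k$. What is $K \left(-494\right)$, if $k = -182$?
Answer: $337896$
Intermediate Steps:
$K = -684$ ($K = -502 - 182 = -684$)
$K \left(-494\right) = \left(-684\right) \left(-494\right) = 337896$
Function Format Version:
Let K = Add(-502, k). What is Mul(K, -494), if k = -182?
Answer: 337896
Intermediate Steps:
K = -684 (K = Add(-502, -182) = -684)
Mul(K, -494) = Mul(-684, -494) = 337896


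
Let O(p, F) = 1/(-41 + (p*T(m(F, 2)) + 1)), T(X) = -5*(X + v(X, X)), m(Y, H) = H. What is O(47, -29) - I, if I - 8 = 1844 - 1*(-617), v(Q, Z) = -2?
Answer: -98761/40 ≈ -2469.0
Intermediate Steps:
I = 2469 (I = 8 + (1844 - 1*(-617)) = 8 + (1844 + 617) = 8 + 2461 = 2469)
T(X) = 10 - 5*X (T(X) = -5*(X - 2) = -5*(-2 + X) = 10 - 5*X)
O(p, F) = -1/40 (O(p, F) = 1/(-41 + (p*(10 - 5*2) + 1)) = 1/(-41 + (p*(10 - 10) + 1)) = 1/(-41 + (p*0 + 1)) = 1/(-41 + (0 + 1)) = 1/(-41 + 1) = 1/(-40) = -1/40)
O(47, -29) - I = -1/40 - 1*2469 = -1/40 - 2469 = -98761/40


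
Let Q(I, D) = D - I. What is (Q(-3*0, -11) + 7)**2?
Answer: 16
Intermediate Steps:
(Q(-3*0, -11) + 7)**2 = ((-11 - (-3)*0) + 7)**2 = ((-11 - 1*0) + 7)**2 = ((-11 + 0) + 7)**2 = (-11 + 7)**2 = (-4)**2 = 16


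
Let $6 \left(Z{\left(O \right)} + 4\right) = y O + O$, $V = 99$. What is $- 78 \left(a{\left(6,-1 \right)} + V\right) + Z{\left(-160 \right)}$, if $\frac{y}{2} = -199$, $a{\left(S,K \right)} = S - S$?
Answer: $\frac{8582}{3} \approx 2860.7$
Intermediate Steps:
$a{\left(S,K \right)} = 0$
$y = -398$ ($y = 2 \left(-199\right) = -398$)
$Z{\left(O \right)} = -4 - \frac{397 O}{6}$ ($Z{\left(O \right)} = -4 + \frac{- 398 O + O}{6} = -4 + \frac{\left(-397\right) O}{6} = -4 - \frac{397 O}{6}$)
$- 78 \left(a{\left(6,-1 \right)} + V\right) + Z{\left(-160 \right)} = - 78 \left(0 + 99\right) - - \frac{31748}{3} = \left(-78\right) 99 + \left(-4 + \frac{31760}{3}\right) = -7722 + \frac{31748}{3} = \frac{8582}{3}$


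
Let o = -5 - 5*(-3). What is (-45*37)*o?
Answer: -16650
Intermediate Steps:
o = 10 (o = -5 + 15 = 10)
(-45*37)*o = -45*37*10 = -1665*10 = -16650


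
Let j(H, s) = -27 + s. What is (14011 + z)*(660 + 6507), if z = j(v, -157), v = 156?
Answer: 99098109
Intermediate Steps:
z = -184 (z = -27 - 157 = -184)
(14011 + z)*(660 + 6507) = (14011 - 184)*(660 + 6507) = 13827*7167 = 99098109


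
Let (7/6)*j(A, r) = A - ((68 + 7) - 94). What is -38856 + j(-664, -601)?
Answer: -275862/7 ≈ -39409.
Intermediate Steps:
j(A, r) = 114/7 + 6*A/7 (j(A, r) = 6*(A - ((68 + 7) - 94))/7 = 6*(A - (75 - 94))/7 = 6*(A - 1*(-19))/7 = 6*(A + 19)/7 = 6*(19 + A)/7 = 114/7 + 6*A/7)
-38856 + j(-664, -601) = -38856 + (114/7 + (6/7)*(-664)) = -38856 + (114/7 - 3984/7) = -38856 - 3870/7 = -275862/7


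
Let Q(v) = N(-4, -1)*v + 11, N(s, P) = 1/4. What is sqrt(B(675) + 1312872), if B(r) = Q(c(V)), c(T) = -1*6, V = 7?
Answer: 7*sqrt(107174)/2 ≈ 1145.8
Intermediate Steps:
N(s, P) = 1/4
c(T) = -6
Q(v) = 11 + v/4 (Q(v) = v/4 + 11 = 11 + v/4)
B(r) = 19/2 (B(r) = 11 + (1/4)*(-6) = 11 - 3/2 = 19/2)
sqrt(B(675) + 1312872) = sqrt(19/2 + 1312872) = sqrt(2625763/2) = 7*sqrt(107174)/2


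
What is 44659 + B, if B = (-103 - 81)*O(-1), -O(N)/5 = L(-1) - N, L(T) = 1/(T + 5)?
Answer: 45809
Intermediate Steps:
L(T) = 1/(5 + T)
O(N) = -5/4 + 5*N (O(N) = -5*(1/(5 - 1) - N) = -5*(1/4 - N) = -5/4 + 5*N)
B = 1150 (B = (-103 - 81)*(-5/4 + 5*(-1)) = -184*(-5/4 - 5) = -184*(-25/4) = 1150)
44659 + B = 44659 + 1150 = 45809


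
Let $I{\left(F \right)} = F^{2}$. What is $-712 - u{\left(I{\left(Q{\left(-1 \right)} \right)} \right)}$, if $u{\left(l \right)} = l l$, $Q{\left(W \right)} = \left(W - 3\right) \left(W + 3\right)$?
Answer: $-4808$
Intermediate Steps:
$Q{\left(W \right)} = \left(-3 + W\right) \left(3 + W\right)$
$u{\left(l \right)} = l^{2}$
$-712 - u{\left(I{\left(Q{\left(-1 \right)} \right)} \right)} = -712 - \left(\left(-9 + \left(-1\right)^{2}\right)^{2}\right)^{2} = -712 - \left(\left(-9 + 1\right)^{2}\right)^{2} = -712 - \left(\left(-8\right)^{2}\right)^{2} = -712 - 64^{2} = -712 - 4096 = -4808$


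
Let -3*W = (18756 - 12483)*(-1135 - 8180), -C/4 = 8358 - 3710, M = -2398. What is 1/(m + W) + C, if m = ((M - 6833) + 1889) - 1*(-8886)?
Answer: -362157453727/19479209 ≈ -18592.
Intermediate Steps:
m = 1544 (m = ((-2398 - 6833) + 1889) - 1*(-8886) = (-9231 + 1889) + 8886 = -7342 + 8886 = 1544)
C = -18592 (C = -4*(8358 - 3710) = -4*4648 = -18592)
W = 19477665 (W = -(18756 - 12483)*(-1135 - 8180)/3 = -2091*(-9315) = -1/3*(-58432995) = 19477665)
1/(m + W) + C = 1/(1544 + 19477665) - 18592 = 1/19479209 - 18592 = -362157453727/19479209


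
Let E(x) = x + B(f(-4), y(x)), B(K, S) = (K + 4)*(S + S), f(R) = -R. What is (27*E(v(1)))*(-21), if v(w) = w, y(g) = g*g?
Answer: -9639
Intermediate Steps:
y(g) = g²
B(K, S) = 2*S*(4 + K) (B(K, S) = (4 + K)*(2*S) = 2*S*(4 + K))
E(x) = x + 16*x² (E(x) = x + 2*x²*(4 - 1*(-4)) = x + 2*x²*(4 + 4) = x + 2*x²*8 = x + 16*x²)
(27*E(v(1)))*(-21) = (27*(1*(1 + 16*1)))*(-21) = (27*(1*(1 + 16)))*(-21) = (27*(1*17))*(-21) = (27*17)*(-21) = 459*(-21) = -9639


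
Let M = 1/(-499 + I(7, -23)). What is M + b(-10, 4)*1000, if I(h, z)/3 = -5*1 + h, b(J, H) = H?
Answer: 1971999/493 ≈ 4000.0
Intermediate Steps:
I(h, z) = -15 + 3*h (I(h, z) = 3*(-5*1 + h) = 3*(-5 + h) = -15 + 3*h)
M = -1/493 (M = 1/(-499 + (-15 + 3*7)) = 1/(-499 + (-15 + 21)) = 1/(-499 + 6) = 1/(-493) = -1/493 ≈ -0.0020284)
M + b(-10, 4)*1000 = -1/493 + 4*1000 = -1/493 + 4000 = 1971999/493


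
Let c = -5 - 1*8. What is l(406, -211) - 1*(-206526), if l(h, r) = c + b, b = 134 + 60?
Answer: 206707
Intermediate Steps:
b = 194
c = -13 (c = -5 - 8 = -13)
l(h, r) = 181 (l(h, r) = -13 + 194 = 181)
l(406, -211) - 1*(-206526) = 181 - 1*(-206526) = 181 + 206526 = 206707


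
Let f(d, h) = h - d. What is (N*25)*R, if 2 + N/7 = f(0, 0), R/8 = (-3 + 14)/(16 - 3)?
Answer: -30800/13 ≈ -2369.2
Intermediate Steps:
R = 88/13 (R = 8*((-3 + 14)/(16 - 3)) = 8*(11/13) = 88/13 ≈ 6.7692)
N = -14 (N = -14 + 7*(0 - 1*0) = -14 + 7*(0 + 0) = -14 + 7*0 = -14 + 0 = -14)
(N*25)*R = -14*25*(88/13) = -350*88/13 = -30800/13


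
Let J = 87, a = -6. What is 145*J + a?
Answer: 12609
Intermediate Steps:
145*J + a = 145*87 - 6 = 12615 - 6 = 12609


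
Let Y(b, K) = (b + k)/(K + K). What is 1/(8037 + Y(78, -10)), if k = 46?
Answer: 5/40154 ≈ 0.00012452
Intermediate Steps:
Y(b, K) = (46 + b)/(2*K) (Y(b, K) = (b + 46)/(K + K) = (46 + b)/((2*K)) = (46 + b)*(1/(2*K)) = (46 + b)/(2*K))
1/(8037 + Y(78, -10)) = 1/(8037 + (½)*(46 + 78)/(-10)) = 1/(8037 + (½)*(-⅒)*124) = 1/(8037 - 31/5) = 1/(40154/5) = 5/40154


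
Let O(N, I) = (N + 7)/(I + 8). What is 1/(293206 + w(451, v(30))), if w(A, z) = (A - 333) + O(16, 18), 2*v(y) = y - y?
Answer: 26/7626447 ≈ 3.4092e-6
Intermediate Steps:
v(y) = 0 (v(y) = (y - y)/2 = (½)*0 = 0)
O(N, I) = (7 + N)/(8 + I)
w(A, z) = -8635/26 + A (w(A, z) = (A - 333) + (7 + 16)/(8 + 18) = (-333 + A) + 23/26 = -8635/26 + A)
1/(293206 + w(451, v(30))) = 1/(293206 + (-8635/26 + 451)) = 1/(293206 + 3091/26) = 1/(7626447/26) = 26/7626447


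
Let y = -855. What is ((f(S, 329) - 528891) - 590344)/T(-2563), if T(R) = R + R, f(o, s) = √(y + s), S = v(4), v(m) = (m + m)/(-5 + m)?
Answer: 1119235/5126 - I*√526/5126 ≈ 218.34 - 0.0044742*I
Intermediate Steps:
v(m) = 2*m/(-5 + m) (v(m) = (2*m)/(-5 + m) = 2*m/(-5 + m))
S = -8 (S = 2*4/(-5 + 4) = 2*4/(-1) = 2*4*(-1) = -8)
f(o, s) = √(-855 + s)
T(R) = 2*R
((f(S, 329) - 528891) - 590344)/T(-2563) = ((√(-855 + 329) - 528891) - 590344)/((2*(-2563))) = ((√(-526) - 528891) - 590344)/(-5126) = ((I*√526 - 528891) - 590344)*(-1/5126) = ((-528891 + I*√526) - 590344)*(-1/5126) = (-1119235 + I*√526)*(-1/5126) = 1119235/5126 - I*√526/5126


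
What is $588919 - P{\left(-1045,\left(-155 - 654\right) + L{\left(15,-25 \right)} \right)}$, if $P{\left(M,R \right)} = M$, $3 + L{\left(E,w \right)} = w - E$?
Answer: $589964$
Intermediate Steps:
$L{\left(E,w \right)} = -3 + w - E$ ($L{\left(E,w \right)} = -3 - \left(E - w\right) = -3 + w - E$)
$588919 - P{\left(-1045,\left(-155 - 654\right) + L{\left(15,-25 \right)} \right)} = 588919 - -1045 = 588919 + 1045 = 589964$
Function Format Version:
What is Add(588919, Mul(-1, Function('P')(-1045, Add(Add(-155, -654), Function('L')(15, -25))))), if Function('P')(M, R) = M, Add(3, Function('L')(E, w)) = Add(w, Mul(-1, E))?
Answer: 589964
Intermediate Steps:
Function('L')(E, w) = Add(-3, w, Mul(-1, E)) (Function('L')(E, w) = Add(-3, Add(w, Mul(-1, E))) = Add(-3, w, Mul(-1, E)))
Add(588919, Mul(-1, Function('P')(-1045, Add(Add(-155, -654), Function('L')(15, -25))))) = Add(588919, Mul(-1, -1045)) = Add(588919, 1045) = 589964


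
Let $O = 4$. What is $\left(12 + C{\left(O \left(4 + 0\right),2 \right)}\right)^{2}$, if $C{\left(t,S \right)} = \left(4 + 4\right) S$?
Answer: $784$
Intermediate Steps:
$C{\left(t,S \right)} = 8 S$
$\left(12 + C{\left(O \left(4 + 0\right),2 \right)}\right)^{2} = \left(12 + 8 \cdot 2\right)^{2} = \left(12 + 16\right)^{2} = 28^{2} = 784$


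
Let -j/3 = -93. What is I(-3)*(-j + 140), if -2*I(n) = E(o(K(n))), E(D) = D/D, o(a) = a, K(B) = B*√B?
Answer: 139/2 ≈ 69.500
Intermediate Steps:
j = 279 (j = -3*(-93) = 279)
K(B) = B^(3/2)
E(D) = 1
I(n) = -½ (I(n) = -½*1 = -½)
I(-3)*(-j + 140) = -(-1*279 + 140)/2 = -(-279 + 140)/2 = -½*(-139) = 139/2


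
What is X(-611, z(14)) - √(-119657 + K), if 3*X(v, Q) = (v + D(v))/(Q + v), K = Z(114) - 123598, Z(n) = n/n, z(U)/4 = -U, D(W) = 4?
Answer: 607/2001 - I*√243254 ≈ 0.30335 - 493.21*I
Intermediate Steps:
z(U) = -4*U (z(U) = 4*(-U) = -4*U)
Z(n) = 1
K = -123597 (K = 1 - 123598 = -123597)
X(v, Q) = (4 + v)/(3*(Q + v)) (X(v, Q) = ((v + 4)/(Q + v))/3 = ((4 + v)/(Q + v))/3 = (4 + v)/(3*(Q + v)))
X(-611, z(14)) - √(-119657 + K) = (4 - 611)/(3*(-4*14 - 611)) - √(-119657 - 123597) = (⅓)*(-607)/(-56 - 611) - √(-243254) = (⅓)*(-607)/(-667) - I*√243254 = (⅓)*(-1/667)*(-607) - I*√243254 = 607/2001 - I*√243254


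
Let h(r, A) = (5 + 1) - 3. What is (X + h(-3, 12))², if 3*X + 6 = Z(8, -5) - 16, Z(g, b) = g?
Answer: 25/9 ≈ 2.7778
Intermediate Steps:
h(r, A) = 3 (h(r, A) = 6 - 3 = 3)
X = -14/3 (X = -2 + (8 - 16)/3 = -2 + (⅓)*(-8) = -2 - 8/3 = -14/3 ≈ -4.6667)
(X + h(-3, 12))² = (-14/3 + 3)² = (-5/3)² = 25/9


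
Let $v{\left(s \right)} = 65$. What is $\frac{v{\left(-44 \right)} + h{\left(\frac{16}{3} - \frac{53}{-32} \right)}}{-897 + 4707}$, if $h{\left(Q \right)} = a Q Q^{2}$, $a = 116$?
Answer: $\frac{8775616579}{842711040} \approx 10.414$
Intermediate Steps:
$h{\left(Q \right)} = 116 Q^{3}$ ($h{\left(Q \right)} = 116 Q Q^{2} = 116 Q^{3}$)
$\frac{v{\left(-44 \right)} + h{\left(\frac{16}{3} - \frac{53}{-32} \right)}}{-897 + 4707} = \frac{65 + 116 \left(\frac{16}{3} - \frac{53}{-32}\right)^{3}}{-897 + 4707} = \frac{65 + 116 \left(16 \cdot \frac{1}{3} - - \frac{53}{32}\right)^{3}}{3810} = \left(65 + 116 \left(\frac{16}{3} + \frac{53}{32}\right)^{3}\right) \frac{1}{3810} = \left(65 + 116 \left(\frac{671}{96}\right)^{3}\right) \frac{1}{3810} = \left(65 + 116 \cdot \frac{302111711}{884736}\right) \frac{1}{3810} = \left(65 + \frac{8761239619}{221184}\right) \frac{1}{3810} = \frac{8775616579}{221184} \cdot \frac{1}{3810} = \frac{8775616579}{842711040}$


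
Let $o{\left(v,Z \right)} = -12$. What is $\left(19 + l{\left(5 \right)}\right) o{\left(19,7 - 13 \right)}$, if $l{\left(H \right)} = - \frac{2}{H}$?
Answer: $- \frac{1116}{5} \approx -223.2$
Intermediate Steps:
$\left(19 + l{\left(5 \right)}\right) o{\left(19,7 - 13 \right)} = \left(19 - \frac{2}{5}\right) \left(-12\right) = \frac{93}{5} \left(-12\right) = - \frac{1116}{5}$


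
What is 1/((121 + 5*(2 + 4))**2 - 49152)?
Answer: -1/26351 ≈ -3.7949e-5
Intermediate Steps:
1/((121 + 5*(2 + 4))**2 - 49152) = 1/((121 + 5*6)**2 - 49152) = 1/((121 + 30)**2 - 49152) = 1/(151**2 - 49152) = 1/(22801 - 49152) = 1/(-26351) = -1/26351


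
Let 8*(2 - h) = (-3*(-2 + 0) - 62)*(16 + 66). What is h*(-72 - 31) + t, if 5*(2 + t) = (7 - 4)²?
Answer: -296641/5 ≈ -59328.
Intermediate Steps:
h = 576 (h = 2 - (-3*(-2 + 0) - 62)*(16 + 66)/8 = 2 - (-3*(-2) - 62)*82/8 = 2 - (6 - 62)*82/8 = 2 - (-7)*82 = 2 - ⅛*(-4592) = 2 + 574 = 576)
t = -⅕ (t = -2 + (7 - 4)²/5 = -2 + (⅕)*3² = -2 + (⅕)*9 = -2 + 9/5 = -⅕ ≈ -0.20000)
h*(-72 - 31) + t = 576*(-72 - 31) - ⅕ = 576*(-103) - ⅕ = -59328 - ⅕ = -296641/5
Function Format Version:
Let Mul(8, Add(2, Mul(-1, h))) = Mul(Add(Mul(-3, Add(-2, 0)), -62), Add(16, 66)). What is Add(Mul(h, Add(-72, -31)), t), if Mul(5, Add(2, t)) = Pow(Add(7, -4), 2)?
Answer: Rational(-296641, 5) ≈ -59328.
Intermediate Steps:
h = 576 (h = Add(2, Mul(Rational(-1, 8), Mul(Add(Mul(-3, Add(-2, 0)), -62), Add(16, 66)))) = Add(2, Mul(Rational(-1, 8), Mul(Add(Mul(-3, -2), -62), 82))) = Add(2, Mul(Rational(-1, 8), Mul(Add(6, -62), 82))) = Add(2, Mul(Rational(-1, 8), Mul(-56, 82))) = Add(2, Mul(Rational(-1, 8), -4592)) = Add(2, 574) = 576)
t = Rational(-1, 5) (t = Add(-2, Mul(Rational(1, 5), Pow(Add(7, -4), 2))) = Add(-2, Mul(Rational(1, 5), Pow(3, 2))) = Add(-2, Mul(Rational(1, 5), 9)) = Add(-2, Rational(9, 5)) = Rational(-1, 5) ≈ -0.20000)
Add(Mul(h, Add(-72, -31)), t) = Add(Mul(576, Add(-72, -31)), Rational(-1, 5)) = Add(Mul(576, -103), Rational(-1, 5)) = Add(-59328, Rational(-1, 5)) = Rational(-296641, 5)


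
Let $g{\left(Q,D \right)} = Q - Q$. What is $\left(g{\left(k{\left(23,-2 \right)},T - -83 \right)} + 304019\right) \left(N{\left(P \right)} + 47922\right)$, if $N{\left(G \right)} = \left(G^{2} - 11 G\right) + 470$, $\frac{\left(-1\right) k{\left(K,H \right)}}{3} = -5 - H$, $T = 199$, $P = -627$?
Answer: $136327591942$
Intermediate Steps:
$k{\left(K,H \right)} = 15 + 3 H$ ($k{\left(K,H \right)} = - 3 \left(-5 - H\right) = 15 + 3 H$)
$g{\left(Q,D \right)} = 0$
$N{\left(G \right)} = 470 + G^{2} - 11 G$
$\left(g{\left(k{\left(23,-2 \right)},T - -83 \right)} + 304019\right) \left(N{\left(P \right)} + 47922\right) = \left(0 + 304019\right) \left(\left(470 + \left(-627\right)^{2} - -6897\right) + 47922\right) = 304019 \left(\left(470 + 393129 + 6897\right) + 47922\right) = 304019 \left(400496 + 47922\right) = 304019 \cdot 448418 = 136327591942$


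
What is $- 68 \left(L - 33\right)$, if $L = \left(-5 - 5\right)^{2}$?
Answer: $-4556$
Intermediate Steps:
$L = 100$ ($L = \left(-10\right)^{2} = 100$)
$- 68 \left(L - 33\right) = - 68 \left(100 - 33\right) = \left(-68\right) 67 = -4556$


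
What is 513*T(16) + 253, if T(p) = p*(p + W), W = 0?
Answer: 131581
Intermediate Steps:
T(p) = p² (T(p) = p*(p + 0) = p*p = p²)
513*T(16) + 253 = 513*16² + 253 = 513*256 + 253 = 131328 + 253 = 131581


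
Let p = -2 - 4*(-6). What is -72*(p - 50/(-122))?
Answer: -98424/61 ≈ -1613.5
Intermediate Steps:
p = 22 (p = -2 + 24 = 22)
-72*(p - 50/(-122)) = -72*(22 - 50/(-122)) = -72*(22 - 50*(-1/122)) = -72*(22 + 25/61) = -72*1367/61 = -98424/61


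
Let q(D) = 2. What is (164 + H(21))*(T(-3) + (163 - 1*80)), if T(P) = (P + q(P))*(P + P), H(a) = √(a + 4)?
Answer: 15041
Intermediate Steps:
H(a) = √(4 + a)
T(P) = 2*P*(2 + P) (T(P) = (P + 2)*(P + P) = (2 + P)*(2*P) = 2*P*(2 + P))
(164 + H(21))*(T(-3) + (163 - 1*80)) = (164 + √(4 + 21))*(2*(-3)*(2 - 3) + (163 - 1*80)) = (164 + √25)*(2*(-3)*(-1) + (163 - 80)) = (164 + 5)*(6 + 83) = 169*89 = 15041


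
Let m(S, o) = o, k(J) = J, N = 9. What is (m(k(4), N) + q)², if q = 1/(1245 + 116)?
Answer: 150062500/1852321 ≈ 81.013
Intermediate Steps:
q = 1/1361 ≈ 0.00073475
(m(k(4), N) + q)² = (9 + 1/1361)² = (12250/1361)² = 150062500/1852321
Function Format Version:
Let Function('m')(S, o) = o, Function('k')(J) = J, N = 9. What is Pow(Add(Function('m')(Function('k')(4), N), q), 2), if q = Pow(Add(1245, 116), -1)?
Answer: Rational(150062500, 1852321) ≈ 81.013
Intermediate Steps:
q = Rational(1, 1361) (q = Pow(1361, -1) = Rational(1, 1361) ≈ 0.00073475)
Pow(Add(Function('m')(Function('k')(4), N), q), 2) = Pow(Add(9, Rational(1, 1361)), 2) = Pow(Rational(12250, 1361), 2) = Rational(150062500, 1852321)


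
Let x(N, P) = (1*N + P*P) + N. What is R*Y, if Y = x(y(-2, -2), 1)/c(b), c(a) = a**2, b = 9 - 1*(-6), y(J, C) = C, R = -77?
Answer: 77/75 ≈ 1.0267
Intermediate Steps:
b = 15 (b = 9 + 6 = 15)
x(N, P) = P**2 + 2*N (x(N, P) = (N + P**2) + N = P**2 + 2*N)
Y = -1/75 (Y = (1**2 + 2*(-2))/(15**2) = (1 - 4)/225 = -3*1/225 = -1/75 ≈ -0.013333)
R*Y = -77*(-1/75) = 77/75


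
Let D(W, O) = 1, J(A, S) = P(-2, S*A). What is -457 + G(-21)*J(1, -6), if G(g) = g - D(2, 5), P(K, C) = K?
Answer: -413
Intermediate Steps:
J(A, S) = -2
G(g) = -1 + g (G(g) = g - 1*1 = g - 1 = -1 + g)
-457 + G(-21)*J(1, -6) = -457 + (-1 - 21)*(-2) = -457 - 22*(-2) = -457 + 44 = -413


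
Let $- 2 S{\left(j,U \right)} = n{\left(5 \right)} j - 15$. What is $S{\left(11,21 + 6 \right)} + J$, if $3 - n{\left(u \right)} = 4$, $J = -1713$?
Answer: $-1700$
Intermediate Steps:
$n{\left(u \right)} = -1$ ($n{\left(u \right)} = 3 - 4 = -1$)
$S{\left(j,U \right)} = \frac{15}{2} + \frac{j}{2}$ ($S{\left(j,U \right)} = - \frac{- j - 15}{2} = - \frac{-15 - j}{2} = \frac{15}{2} + \frac{j}{2}$)
$S{\left(11,21 + 6 \right)} + J = \left(\frac{15}{2} + \frac{1}{2} \cdot 11\right) - 1713 = \left(\frac{15}{2} + \frac{11}{2}\right) - 1713 = 13 - 1713 = -1700$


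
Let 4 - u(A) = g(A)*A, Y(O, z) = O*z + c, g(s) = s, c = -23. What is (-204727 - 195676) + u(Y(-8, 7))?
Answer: -406640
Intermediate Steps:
Y(O, z) = -23 + O*z (Y(O, z) = O*z - 23 = -23 + O*z)
u(A) = 4 - A**2 (u(A) = 4 - A*A = 4 - A**2)
(-204727 - 195676) + u(Y(-8, 7)) = (-204727 - 195676) + (4 - (-23 - 8*7)**2) = -400403 + (4 - (-23 - 56)**2) = -400403 + (4 - 1*(-79)**2) = -400403 + (4 - 1*6241) = -400403 + (4 - 6241) = -400403 - 6237 = -406640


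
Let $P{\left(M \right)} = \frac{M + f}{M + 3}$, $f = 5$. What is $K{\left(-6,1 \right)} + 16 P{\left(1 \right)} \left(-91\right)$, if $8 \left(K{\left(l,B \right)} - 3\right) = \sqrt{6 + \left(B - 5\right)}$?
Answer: $-2181 + \frac{\sqrt{2}}{8} \approx -2180.8$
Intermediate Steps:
$P{\left(M \right)} = \frac{5 + M}{3 + M}$ ($P{\left(M \right)} = \frac{M + 5}{M + 3} = \frac{5 + M}{3 + M}$)
$K{\left(l,B \right)} = 3 + \frac{\sqrt{1 + B}}{8}$ ($K{\left(l,B \right)} = 3 + \frac{\sqrt{6 + \left(B - 5\right)}}{8} = 3 + \frac{\sqrt{6 + \left(-5 + B\right)}}{8} = 3 + \frac{\sqrt{1 + B}}{8}$)
$K{\left(-6,1 \right)} + 16 P{\left(1 \right)} \left(-91\right) = \left(3 + \frac{\sqrt{1 + 1}}{8}\right) + 16 \frac{5 + 1}{3 + 1} \left(-91\right) = \left(3 + \frac{\sqrt{2}}{8}\right) + 16 \cdot \frac{1}{4} \cdot 6 \left(-91\right) = \left(3 + \frac{\sqrt{2}}{8}\right) + 16 \cdot \frac{3}{2} \left(-91\right) = \left(3 + \frac{\sqrt{2}}{8}\right) + 24 \left(-91\right) = \left(3 + \frac{\sqrt{2}}{8}\right) - 2184 = -2181 + \frac{\sqrt{2}}{8}$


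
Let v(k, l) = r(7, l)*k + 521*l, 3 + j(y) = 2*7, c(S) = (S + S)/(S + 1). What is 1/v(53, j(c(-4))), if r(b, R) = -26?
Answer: 1/4353 ≈ 0.00022973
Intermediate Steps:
c(S) = 2*S/(1 + S) (c(S) = (2*S)/(1 + S) = 2*S/(1 + S))
j(y) = 11 (j(y) = -3 + 2*7 = -3 + 14 = 11)
v(k, l) = -26*k + 521*l
1/v(53, j(c(-4))) = 1/(-26*53 + 521*11) = 1/(-1378 + 5731) = 1/4353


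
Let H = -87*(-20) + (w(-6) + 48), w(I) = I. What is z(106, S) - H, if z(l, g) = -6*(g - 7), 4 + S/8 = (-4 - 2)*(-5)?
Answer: -2988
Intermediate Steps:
S = 208 (S = -32 + 8*((-4 - 2)*(-5)) = -32 + 8*(-6*(-5)) = -32 + 8*30 = -32 + 240 = 208)
z(l, g) = 42 - 6*g (z(l, g) = -6*(-7 + g) = 42 - 6*g)
H = 1782 (H = -87*(-20) + (-6 + 48) = 1740 + 42 = 1782)
z(106, S) - H = (42 - 6*208) - 1*1782 = (42 - 1248) - 1782 = -1206 - 1782 = -2988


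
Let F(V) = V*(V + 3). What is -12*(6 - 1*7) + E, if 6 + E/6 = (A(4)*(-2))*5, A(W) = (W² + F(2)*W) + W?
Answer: -3624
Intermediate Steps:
F(V) = V*(3 + V)
A(W) = W² + 11*W (A(W) = (W² + (2*(3 + 2))*W) + W = (W² + (2*5)*W) + W = (W² + 10*W) + W = W² + 11*W)
E = -3636 (E = -36 + 6*(((4*(11 + 4))*(-2))*5) = -36 + 6*(((4*15)*(-2))*5) = -36 + 6*((60*(-2))*5) = -36 + 6*(-120*5) = -36 + 6*(-600) = -36 - 3600 = -3636)
-12*(6 - 1*7) + E = -12*(6 - 1*7) - 3636 = -12*(6 - 7) - 3636 = -12*(-1) - 3636 = 12 - 3636 = -3624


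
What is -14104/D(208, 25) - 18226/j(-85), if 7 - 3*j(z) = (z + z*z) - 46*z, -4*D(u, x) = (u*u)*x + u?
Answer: 1245293744/248883453 ≈ 5.0035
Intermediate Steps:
D(u, x) = -u/4 - x*u²/4 (D(u, x) = -((u*u)*x + u)/4 = -(u²*x + u)/4 = -(x*u² + u)/4 = -(u + x*u²)/4 = -u/4 - x*u²/4)
j(z) = 7/3 + 15*z - z²/3 (j(z) = 7/3 - ((z + z*z) - 46*z)/3 = 7/3 - ((z + z²) - 46*z)/3 = 7/3 - (z² - 45*z)/3 = 7/3 + (15*z - z²/3) = 7/3 + 15*z - z²/3)
-14104/D(208, 25) - 18226/j(-85) = -14104*(-1/(52*(1 + 208*25))) - 18226/(7/3 + 15*(-85) - ⅓*(-85)²) = -14104*(-1/(52*(1 + 5200))) - 18226/(7/3 - 1275 - ⅓*7225) = -14104/((-¼*208*5201)) - 18226/(7/3 - 1275 - 7225/3) = -14104/(-270452) - 18226/(-3681) = -14104*(-1/270452) - 18226*(-1/3681) = 3526/67613 + 18226/3681 = 1245293744/248883453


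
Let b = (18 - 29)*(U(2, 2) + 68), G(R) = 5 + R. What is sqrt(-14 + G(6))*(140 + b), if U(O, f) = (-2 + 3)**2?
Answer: -619*I*sqrt(3) ≈ -1072.1*I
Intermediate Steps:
U(O, f) = 1 (U(O, f) = 1**2 = 1)
b = -759 (b = (18 - 29)*(1 + 68) = -11*69 = -759)
sqrt(-14 + G(6))*(140 + b) = sqrt(-14 + (5 + 6))*(140 - 759) = sqrt(-14 + 11)*(-619) = sqrt(-3)*(-619) = (I*sqrt(3))*(-619) = -619*I*sqrt(3)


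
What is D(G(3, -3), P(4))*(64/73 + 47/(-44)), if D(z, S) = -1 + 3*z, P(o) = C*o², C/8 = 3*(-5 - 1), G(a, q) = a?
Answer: -1230/803 ≈ -1.5318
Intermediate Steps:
C = -144 (C = 8*(3*(-5 - 1)) = 8*(3*(-6)) = 8*(-18) = -144)
P(o) = -144*o²
D(G(3, -3), P(4))*(64/73 + 47/(-44)) = (-1 + 3*3)*(64/73 + 47/(-44)) = (-1 + 9)*(64*(1/73) + 47*(-1/44)) = 8*(64/73 - 47/44) = 8*(-615/3212) = -1230/803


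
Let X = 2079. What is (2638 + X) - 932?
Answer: 3785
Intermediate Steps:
(2638 + X) - 932 = (2638 + 2079) - 932 = 4717 - 932 = 3785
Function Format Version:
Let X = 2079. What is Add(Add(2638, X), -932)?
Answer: 3785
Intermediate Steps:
Add(Add(2638, X), -932) = Add(Add(2638, 2079), -932) = Add(4717, -932) = 3785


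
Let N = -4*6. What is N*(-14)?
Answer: 336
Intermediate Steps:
N = -24
N*(-14) = -24*(-14) = 336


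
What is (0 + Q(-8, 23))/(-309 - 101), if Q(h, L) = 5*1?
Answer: -1/82 ≈ -0.012195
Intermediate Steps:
Q(h, L) = 5
(0 + Q(-8, 23))/(-309 - 101) = (0 + 5)/(-309 - 101) = 5/(-410) = 5*(-1/410) = -1/82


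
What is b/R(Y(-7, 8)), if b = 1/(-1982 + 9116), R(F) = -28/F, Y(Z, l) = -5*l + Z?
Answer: 47/199752 ≈ 0.00023529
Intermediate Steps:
Y(Z, l) = Z - 5*l
b = 1/7134 ≈ 0.00014017
b/R(Y(-7, 8)) = 1/(7134*((-28/(-7 - 5*8)))) = 1/(7134*((-28/(-7 - 40)))) = 1/(7134*((-28/(-47)))) = 1/(7134*((-28*(-1/47)))) = 1/(7134*(28/47)) = (1/7134)*(47/28) = 47/199752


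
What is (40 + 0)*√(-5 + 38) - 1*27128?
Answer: -27128 + 40*√33 ≈ -26898.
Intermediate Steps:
(40 + 0)*√(-5 + 38) - 1*27128 = 40*√33 - 27128 = -27128 + 40*√33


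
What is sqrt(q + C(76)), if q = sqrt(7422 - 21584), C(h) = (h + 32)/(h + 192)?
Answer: sqrt(1809 + 4489*I*sqrt(14162))/67 ≈ 7.7268 + 7.7007*I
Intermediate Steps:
C(h) = (32 + h)/(192 + h)
q = I*sqrt(14162) (q = sqrt(-14162) = I*sqrt(14162) ≈ 119.0*I)
sqrt(q + C(76)) = sqrt(I*sqrt(14162) + (32 + 76)/(192 + 76)) = sqrt(I*sqrt(14162) + 108/268) = sqrt(I*sqrt(14162) + (1/268)*108) = sqrt(I*sqrt(14162) + 27/67) = sqrt(27/67 + I*sqrt(14162))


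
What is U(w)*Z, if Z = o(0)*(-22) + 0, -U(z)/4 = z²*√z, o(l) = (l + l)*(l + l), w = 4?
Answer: 0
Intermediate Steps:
o(l) = 4*l² (o(l) = (2*l)*(2*l) = 4*l²)
U(z) = -4*z^(5/2) (U(z) = -4*z²*√z = -4*z^(5/2))
Z = 0 (Z = (4*0²)*(-22) + 0 = (4*0)*(-22) + 0 = 0*(-22) + 0 = 0 + 0 = 0)
U(w)*Z = -4*4^(5/2)*0 = -4*32*0 = -128*0 = 0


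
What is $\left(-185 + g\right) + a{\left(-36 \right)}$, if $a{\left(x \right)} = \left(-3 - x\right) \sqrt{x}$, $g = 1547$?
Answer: $1362 + 198 i \approx 1362.0 + 198.0 i$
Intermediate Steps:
$a{\left(x \right)} = \sqrt{x} \left(-3 - x\right)$
$\left(-185 + g\right) + a{\left(-36 \right)} = \left(-185 + 1547\right) + \sqrt{-36} \left(-3 - -36\right) = 1362 + 6 i \left(-3 + 36\right) = 1362 + 6 i 33 = 1362 + 198 i$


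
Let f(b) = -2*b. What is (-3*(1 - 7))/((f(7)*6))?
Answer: -3/14 ≈ -0.21429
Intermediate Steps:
(-3*(1 - 7))/((f(7)*6)) = (-3*(1 - 7))/((-2*7*6)) = (-3*(-6))/((-14*6)) = 18/(-84) = -1/84*18 = -3/14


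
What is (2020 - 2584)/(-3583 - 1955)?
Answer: 94/923 ≈ 0.10184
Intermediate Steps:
(2020 - 2584)/(-3583 - 1955) = -564/(-5538) = -564*(-1/5538) = 94/923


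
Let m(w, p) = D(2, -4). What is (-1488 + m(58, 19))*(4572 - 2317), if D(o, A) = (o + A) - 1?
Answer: -3362205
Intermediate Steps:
D(o, A) = -1 + A + o (D(o, A) = (A + o) - 1 = -1 + A + o)
m(w, p) = -3 (m(w, p) = -1 - 4 + 2 = -3)
(-1488 + m(58, 19))*(4572 - 2317) = (-1488 - 3)*(4572 - 2317) = -1491*2255 = -3362205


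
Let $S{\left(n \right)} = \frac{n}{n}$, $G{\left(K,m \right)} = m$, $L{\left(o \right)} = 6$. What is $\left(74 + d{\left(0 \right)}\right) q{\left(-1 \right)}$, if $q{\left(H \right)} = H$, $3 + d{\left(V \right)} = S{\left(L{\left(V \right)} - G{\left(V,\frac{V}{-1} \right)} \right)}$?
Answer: $-72$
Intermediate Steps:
$S{\left(n \right)} = 1$
$d{\left(V \right)} = -2$ ($d{\left(V \right)} = -3 + 1 = -2$)
$\left(74 + d{\left(0 \right)}\right) q{\left(-1 \right)} = \left(74 - 2\right) \left(-1\right) = 72 \left(-1\right) = -72$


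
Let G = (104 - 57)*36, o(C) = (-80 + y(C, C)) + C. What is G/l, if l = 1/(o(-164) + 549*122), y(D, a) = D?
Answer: 112636440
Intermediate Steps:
o(C) = -80 + 2*C (o(C) = (-80 + C) + C = -80 + 2*C)
l = 1/66570 (l = 1/((-80 + 2*(-164)) + 549*122) = 1/((-80 - 328) + 66978) = 1/(-408 + 66978) = 1/66570 ≈ 1.5022e-5)
G = 1692 (G = 47*36 = 1692)
G/l = 1692/(1/66570) = 1692*66570 = 112636440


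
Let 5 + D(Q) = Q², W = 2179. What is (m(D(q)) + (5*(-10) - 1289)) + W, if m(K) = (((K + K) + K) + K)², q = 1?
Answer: 1096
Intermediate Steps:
D(Q) = -5 + Q²
m(K) = 16*K² (m(K) = ((2*K + K) + K)² = (3*K + K)² = (4*K)² = 16*K²)
(m(D(q)) + (5*(-10) - 1289)) + W = (16*(-5 + 1²)² + (5*(-10) - 1289)) + 2179 = (16*(-5 + 1)² + (-50 - 1289)) + 2179 = (16*(-4)² - 1339) + 2179 = (16*16 - 1339) + 2179 = (256 - 1339) + 2179 = -1083 + 2179 = 1096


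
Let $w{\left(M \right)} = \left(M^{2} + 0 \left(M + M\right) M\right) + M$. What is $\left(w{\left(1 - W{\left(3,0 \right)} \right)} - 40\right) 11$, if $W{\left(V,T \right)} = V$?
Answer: $-418$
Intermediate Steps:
$w{\left(M \right)} = M + M^{2}$ ($w{\left(M \right)} = \left(M^{2} + 0 \cdot 2 M M\right) + M = \left(M^{2} + 0 M\right) + M = \left(M^{2} + 0\right) + M = M^{2} + M = M + M^{2}$)
$\left(w{\left(1 - W{\left(3,0 \right)} \right)} - 40\right) 11 = \left(\left(1 - 3\right) \left(1 + \left(1 - 3\right)\right) - 40\right) 11 = \left(- 2 \left(1 - 2\right) - 40\right) 11 = \left(\left(-2\right) \left(-1\right) - 40\right) 11 = \left(2 - 40\right) 11 = \left(-38\right) 11 = -418$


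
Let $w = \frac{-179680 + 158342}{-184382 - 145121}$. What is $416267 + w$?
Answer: $\frac{137161246639}{329503} \approx 4.1627 \cdot 10^{5}$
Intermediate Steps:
$w = \frac{21338}{329503}$ ($w = - \frac{21338}{-329503} = \left(-21338\right) \left(- \frac{1}{329503}\right) = \frac{21338}{329503} \approx 0.064758$)
$416267 + w = 416267 + \frac{21338}{329503} = \frac{137161246639}{329503}$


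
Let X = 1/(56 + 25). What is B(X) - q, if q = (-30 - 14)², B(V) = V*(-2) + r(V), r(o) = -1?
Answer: -156899/81 ≈ -1937.0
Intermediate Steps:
X = 1/81 ≈ 0.012346
B(V) = -1 - 2*V (B(V) = V*(-2) - 1 = -2*V - 1 = -1 - 2*V)
q = 1936 (q = (-44)² = 1936)
B(X) - q = (-1 - 2*1/81) - 1*1936 = (-1 - 2/81) - 1936 = -83/81 - 1936 = -156899/81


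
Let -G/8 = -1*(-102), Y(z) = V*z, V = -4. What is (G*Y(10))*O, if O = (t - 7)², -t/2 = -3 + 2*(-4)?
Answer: 7344000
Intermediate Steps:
Y(z) = -4*z
t = 22 (t = -2*(-3 + 2*(-4)) = -2*(-3 - 8) = -2*(-11) = 22)
G = -816 (G = -(-8)*(-102) = -8*102 = -816)
O = 225 (O = (22 - 7)² = 15² = 225)
(G*Y(10))*O = -(-3264)*10*225 = -816*(-40)*225 = 32640*225 = 7344000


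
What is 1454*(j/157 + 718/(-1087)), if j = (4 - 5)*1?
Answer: -165484102/170659 ≈ -969.68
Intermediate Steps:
j = -1 (j = -1*1 = -1)
1454*(j/157 + 718/(-1087)) = 1454*(-1/157 + 718/(-1087)) = 1454*(-1*1/157 + 718*(-1/1087)) = 1454*(-1/157 - 718/1087) = 1454*(-113813/170659) = -165484102/170659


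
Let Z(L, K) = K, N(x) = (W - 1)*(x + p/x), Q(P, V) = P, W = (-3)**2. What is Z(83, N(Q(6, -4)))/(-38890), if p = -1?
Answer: -14/11667 ≈ -0.0012000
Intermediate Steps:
W = 9
N(x) = -8/x + 8*x (N(x) = (9 - 1)*(x - 1/x) = 8*(x - 1/x) = -8/x + 8*x)
Z(83, N(Q(6, -4)))/(-38890) = (-8/6 + 8*6)/(-38890) = (-8*1/6 + 48)*(-1/38890) = (-4/3 + 48)*(-1/38890) = (140/3)*(-1/38890) = -14/11667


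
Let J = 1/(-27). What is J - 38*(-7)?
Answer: 7181/27 ≈ 265.96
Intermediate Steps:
J = -1/27 ≈ -0.037037
J - 38*(-7) = -1/27 - 38*(-7) = -1/27 + 266 = 7181/27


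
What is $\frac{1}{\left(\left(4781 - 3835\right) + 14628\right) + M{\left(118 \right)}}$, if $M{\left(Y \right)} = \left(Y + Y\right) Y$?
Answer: $\frac{1}{43422} \approx 2.303 \cdot 10^{-5}$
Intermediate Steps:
$M{\left(Y \right)} = 2 Y^{2}$ ($M{\left(Y \right)} = 2 Y Y = 2 Y^{2}$)
$\frac{1}{\left(\left(4781 - 3835\right) + 14628\right) + M{\left(118 \right)}} = \frac{1}{\left(\left(4781 - 3835\right) + 14628\right) + 2 \cdot 118^{2}} = \frac{1}{\left(946 + 14628\right) + 2 \cdot 13924} = \frac{1}{15574 + 27848} = \frac{1}{43422}$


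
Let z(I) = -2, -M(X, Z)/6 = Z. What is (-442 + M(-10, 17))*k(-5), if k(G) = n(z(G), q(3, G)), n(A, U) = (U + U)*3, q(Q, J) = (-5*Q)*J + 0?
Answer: -244800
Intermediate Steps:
q(Q, J) = -5*J*Q (q(Q, J) = -5*J*Q + 0 = -5*J*Q)
M(X, Z) = -6*Z
n(A, U) = 6*U (n(A, U) = (2*U)*3 = 6*U)
k(G) = -90*G (k(G) = 6*(-5*G*3) = 6*(-15*G) = -90*G)
(-442 + M(-10, 17))*k(-5) = (-442 - 6*17)*(-90*(-5)) = (-442 - 102)*450 = -544*450 = -244800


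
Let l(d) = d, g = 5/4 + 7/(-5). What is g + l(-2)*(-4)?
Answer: 157/20 ≈ 7.8500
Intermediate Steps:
g = -3/20 (g = 5*(¼) + 7*(-⅕) = 5/4 - 7/5 = -3/20 ≈ -0.15000)
g + l(-2)*(-4) = -3/20 - 2*(-4) = -3/20 + 8 = 157/20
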